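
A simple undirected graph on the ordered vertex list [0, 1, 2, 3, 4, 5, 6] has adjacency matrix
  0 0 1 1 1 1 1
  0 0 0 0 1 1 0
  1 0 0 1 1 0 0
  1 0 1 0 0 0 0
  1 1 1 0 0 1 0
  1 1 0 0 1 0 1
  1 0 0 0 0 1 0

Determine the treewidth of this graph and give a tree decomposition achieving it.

Treewidth 2.
One optimal decomposition is:
Bags: B1 = {0, 2, 4}  B2 = {0, 2, 3}  B3 = {0, 4, 5}  B4 = {1, 4, 5}  B5 = {0, 5, 6}
Tree: B1–B2, B1–B3, B3–B4, B3–B5

The largest bag has 3 vertices, giving width 2; this decomposition certifies tw(G) ≤ 2. Conversely, {0, 2, 3} is a clique of size 3, and the vertices of any clique must share a bag in every tree decomposition; so some bag has ≥ 3 vertices and tw(G) ≥ 2. Combining the bounds, tw(G) = 2.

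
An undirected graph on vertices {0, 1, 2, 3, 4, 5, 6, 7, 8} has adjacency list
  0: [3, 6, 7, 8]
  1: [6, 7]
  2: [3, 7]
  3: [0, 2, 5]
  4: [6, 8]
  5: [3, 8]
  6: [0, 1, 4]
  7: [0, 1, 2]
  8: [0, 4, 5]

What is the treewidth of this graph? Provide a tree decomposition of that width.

Treewidth 3.
Bags: B1 = {1, 2, 6, 7}  B2 = {0, 2, 6, 7}  B3 = {0, 2, 3, 6}  B4 = {0, 3, 4, 6}  B5 = {0, 3, 4, 8}  B6 = {3, 4, 5, 8}
Tree: B1–B2, B2–B3, B3–B4, B4–B5, B5–B6

The largest bag has 4 vertices, giving width 3; this decomposition certifies tw(G) ≤ 3. For the lower bound: the 4 vertex sets {1,2,7}, {6}, {0}, {3,4,5,8} are disjoint, each induces a connected subgraph, and every pair is joined by at least one edge of G. Contracting each set to a single vertex therefore yields K_{4} as a minor, and since treewidth is minor-monotone, tw(G) ≥ tw(K_{4}) = 3. Therefore the treewidth is 3.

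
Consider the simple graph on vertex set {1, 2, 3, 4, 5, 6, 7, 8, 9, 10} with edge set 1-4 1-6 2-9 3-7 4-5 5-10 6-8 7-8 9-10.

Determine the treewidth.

1

A width-1 tree decomposition is:
Bags: B1 = {2, 9}  B2 = {9, 10}  B3 = {5, 10}  B4 = {4, 5}  B5 = {1, 4}  B6 = {1, 6}  B7 = {6, 8}  B8 = {7, 8}  B9 = {3, 7}
Tree: B1–B2, B2–B3, B3–B4, B4–B5, B5–B6, B6–B7, B7–B8, B8–B9
Every bag has size at most 2, so the width is 2 − 1 = 1 and tw(G) ≤ 1. Since G has at least one edge (e.g. 2–9), it is not an edgeless graph, so tw(G) ≥ 1. Hence tw(G) = 1 exactly.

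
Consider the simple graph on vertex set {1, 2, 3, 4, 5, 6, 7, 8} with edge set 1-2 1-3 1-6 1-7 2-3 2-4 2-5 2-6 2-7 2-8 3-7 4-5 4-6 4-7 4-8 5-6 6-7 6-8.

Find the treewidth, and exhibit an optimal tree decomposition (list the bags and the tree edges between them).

The largest bag has 4 vertices, giving width 3; this decomposition certifies tw(G) ≤ 3. Conversely, {1, 2, 3, 7} is a clique of size 4, and the vertices of any clique must share a bag in every tree decomposition; so some bag has ≥ 4 vertices and tw(G) ≥ 3. Combining the bounds, tw(G) = 3.

Treewidth 3.
Bags: B1 = {2, 4, 5, 6}  B2 = {2, 4, 6, 7}  B3 = {1, 2, 6, 7}  B4 = {2, 4, 6, 8}  B5 = {1, 2, 3, 7}
Tree: B1–B2, B2–B3, B2–B4, B3–B5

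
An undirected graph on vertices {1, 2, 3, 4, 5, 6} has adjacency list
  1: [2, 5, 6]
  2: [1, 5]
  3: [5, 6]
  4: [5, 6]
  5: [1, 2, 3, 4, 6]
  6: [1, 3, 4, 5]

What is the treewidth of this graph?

A width-2 tree decomposition is:
Bags: B1 = {1, 5, 6}  B2 = {4, 5, 6}  B3 = {1, 2, 5}  B4 = {3, 5, 6}
Tree: B1–B2, B1–B3, B1–B4
Each bag holds 3 vertices, so the decomposition has width 2, which upper-bounds the treewidth. Conversely, {1, 2, 5} is a clique of size 3, and the vertices of any clique must share a bag in every tree decomposition; so some bag has ≥ 3 vertices and tw(G) ≥ 2. The upper and lower bounds meet at 2, so that is the treewidth.

2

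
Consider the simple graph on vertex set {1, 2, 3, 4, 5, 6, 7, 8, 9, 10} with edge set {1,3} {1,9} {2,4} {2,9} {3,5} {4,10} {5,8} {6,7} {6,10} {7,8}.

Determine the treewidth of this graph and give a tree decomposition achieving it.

Each bag holds 3 vertices, so the decomposition has width 2, which upper-bounds the treewidth. The edges 1–3–5–8–7–6–10–4–2–9–1 form a cycle, so G is not a tree and its treewidth is at least 2. Combining the bounds, tw(G) = 2.

Treewidth 2.
Bags: B1 = {1, 3, 5}  B2 = {1, 5, 8}  B3 = {1, 7, 8}  B4 = {1, 6, 7}  B5 = {1, 6, 10}  B6 = {1, 4, 10}  B7 = {1, 2, 4}  B8 = {1, 2, 9}
Tree: B1–B2, B2–B3, B3–B4, B4–B5, B5–B6, B6–B7, B7–B8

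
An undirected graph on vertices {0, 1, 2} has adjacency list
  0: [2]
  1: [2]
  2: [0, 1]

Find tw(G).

1

A width-1 tree decomposition is:
Bags: B1 = {0, 2}  B2 = {1, 2}
Tree: B1–B2
Every bag has size at most 2, so the width is 2 − 1 = 1 and tw(G) ≤ 1. Since G has at least one edge (e.g. 2–0), it is not an edgeless graph, so tw(G) ≥ 1. Therefore the treewidth is 1.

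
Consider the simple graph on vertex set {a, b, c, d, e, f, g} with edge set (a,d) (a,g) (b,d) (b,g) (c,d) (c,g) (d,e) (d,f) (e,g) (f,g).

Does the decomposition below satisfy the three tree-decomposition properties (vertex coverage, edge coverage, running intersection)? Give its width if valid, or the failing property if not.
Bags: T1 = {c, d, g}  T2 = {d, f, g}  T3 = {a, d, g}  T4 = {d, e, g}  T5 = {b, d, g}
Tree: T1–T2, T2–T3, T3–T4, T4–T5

Yes; width 2.

Vertex coverage: the bags together contain {a, b, c, d, e, f, g}, the full vertex set. Edge coverage: each edge of G has both endpoints in at least one bag. Running intersection: for every vertex, the bags containing it form a connected subtree. All three properties hold, so this is a valid tree decomposition of width max|bag| − 1 = 2, and hence tw(G) ≤ 2.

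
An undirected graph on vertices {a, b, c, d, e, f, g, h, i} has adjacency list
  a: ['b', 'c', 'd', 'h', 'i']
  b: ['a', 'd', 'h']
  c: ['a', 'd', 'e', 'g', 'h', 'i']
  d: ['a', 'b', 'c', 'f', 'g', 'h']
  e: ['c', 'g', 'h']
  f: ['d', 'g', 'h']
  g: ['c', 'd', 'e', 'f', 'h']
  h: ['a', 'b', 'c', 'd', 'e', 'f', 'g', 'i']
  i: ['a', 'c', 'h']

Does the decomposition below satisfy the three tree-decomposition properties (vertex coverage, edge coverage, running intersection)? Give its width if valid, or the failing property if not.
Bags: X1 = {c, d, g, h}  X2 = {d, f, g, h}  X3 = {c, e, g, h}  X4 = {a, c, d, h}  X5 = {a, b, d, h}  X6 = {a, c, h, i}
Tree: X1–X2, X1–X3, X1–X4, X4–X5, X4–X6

Yes; width 3.

Every vertex of G appears in some bag (union = {a, b, c, d, e, f, g, h, i}); every edge is covered by a bag; and for each vertex v the set of bags containing v is connected in the bag tree. The decomposition is therefore valid. The largest bag has 4 vertices, so the width is 3.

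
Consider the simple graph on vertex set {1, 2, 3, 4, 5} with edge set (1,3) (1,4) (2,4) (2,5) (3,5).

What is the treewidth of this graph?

2

A width-2 tree decomposition is:
Bags: B1 = {1, 2, 4}  B2 = {1, 2, 5}  B3 = {1, 3, 5}
Tree: B1–B2, B2–B3
The largest bag has 3 vertices, giving width 2; this decomposition certifies tw(G) ≤ 2. The edges 1–4–2–5–3–1 form a cycle, so G is not a tree and its treewidth is at least 2. Combining the bounds, tw(G) = 2.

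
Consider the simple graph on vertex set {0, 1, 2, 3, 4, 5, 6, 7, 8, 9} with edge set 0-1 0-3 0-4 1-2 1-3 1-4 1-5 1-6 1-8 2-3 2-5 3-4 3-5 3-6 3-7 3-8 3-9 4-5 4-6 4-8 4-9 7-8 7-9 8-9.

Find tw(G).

A width-3 tree decomposition is:
Bags: B1 = {1, 3, 4, 5}  B2 = {1, 3, 4, 8}  B3 = {1, 3, 4, 6}  B4 = {0, 1, 3, 4}  B5 = {3, 4, 8, 9}  B6 = {3, 7, 8, 9}  B7 = {1, 2, 3, 5}
Tree: B1–B2, B1–B3, B3–B4, B2–B5, B5–B6, B1–B7
Every bag has size at most 4, so the width is 4 − 1 = 3 and tw(G) ≤ 3. For the lower bound, the 4 vertices {1, 2, 3, 5} are pairwise adjacent, and any tree decomposition puts a clique entirely inside one bag — forcing width ≥ 3. The upper and lower bounds meet at 3, so that is the treewidth.

3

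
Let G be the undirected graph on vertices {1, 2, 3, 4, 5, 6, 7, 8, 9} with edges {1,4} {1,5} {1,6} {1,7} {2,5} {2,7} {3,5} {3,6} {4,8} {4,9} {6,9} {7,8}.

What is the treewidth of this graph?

3

A width-3 tree decomposition is:
Bags: B1 = {2, 5, 7, 8}  B2 = {1, 5, 7, 8}  B3 = {1, 4, 5, 8}  B4 = {1, 3, 4, 5}  B5 = {1, 3, 4, 6}  B6 = {3, 4, 6, 9}
Tree: B1–B2, B2–B3, B3–B4, B4–B5, B5–B6
Each bag holds 4 vertices, so the decomposition has width 3, which upper-bounds the treewidth. For the lower bound: the 4 vertex sets {2,7,8}, {5}, {1}, {3,4,6,9} are disjoint, each induces a connected subgraph, and every pair is joined by at least one edge of G. Contracting each set to a single vertex therefore yields K_{4} as a minor, and since treewidth is minor-monotone, tw(G) ≥ tw(K_{4}) = 3. Hence tw(G) = 3 exactly.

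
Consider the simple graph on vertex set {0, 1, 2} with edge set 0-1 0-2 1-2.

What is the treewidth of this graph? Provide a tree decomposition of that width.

Treewidth 2.
Bags: B1 = {0, 1, 2}
Tree: (single bag)

With just one bag of size 3, the width is 3 − 1 = 2, so tw(G) ≤ 2. On the other hand G contains the 3-clique {0, 1, 2}. A clique must lie in a single bag of any decomposition, so no decomposition can have width below 2. Therefore the treewidth is 2.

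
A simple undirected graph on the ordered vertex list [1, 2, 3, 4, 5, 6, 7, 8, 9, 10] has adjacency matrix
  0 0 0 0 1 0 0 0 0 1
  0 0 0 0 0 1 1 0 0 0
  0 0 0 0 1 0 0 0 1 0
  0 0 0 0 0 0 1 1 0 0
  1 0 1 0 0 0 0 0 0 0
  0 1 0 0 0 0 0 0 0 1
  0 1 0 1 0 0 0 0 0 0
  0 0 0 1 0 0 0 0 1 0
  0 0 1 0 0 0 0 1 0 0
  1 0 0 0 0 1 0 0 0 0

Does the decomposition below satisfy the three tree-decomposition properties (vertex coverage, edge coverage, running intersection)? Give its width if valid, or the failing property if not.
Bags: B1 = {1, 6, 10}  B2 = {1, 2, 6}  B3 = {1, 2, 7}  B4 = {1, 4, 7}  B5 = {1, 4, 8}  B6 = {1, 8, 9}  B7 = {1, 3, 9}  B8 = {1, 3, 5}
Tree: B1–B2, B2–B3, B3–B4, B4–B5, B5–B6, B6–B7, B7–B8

Vertex coverage: the bags together contain {1, 2, 3, 4, 5, 6, 7, 8, 9, 10}, the full vertex set. Edge coverage: each edge of G has both endpoints in at least one bag. Running intersection: for every vertex, the bags containing it form a connected subtree. All three properties hold, so this is a valid tree decomposition of width max|bag| − 1 = 2, and hence tw(G) ≤ 2.

Yes; width 2.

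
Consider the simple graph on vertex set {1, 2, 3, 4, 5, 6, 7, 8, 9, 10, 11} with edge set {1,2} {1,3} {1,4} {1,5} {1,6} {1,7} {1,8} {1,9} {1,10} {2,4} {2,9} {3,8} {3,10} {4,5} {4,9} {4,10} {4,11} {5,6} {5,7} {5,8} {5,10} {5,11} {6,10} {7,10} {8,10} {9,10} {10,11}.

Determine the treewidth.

3

A width-3 tree decomposition is:
Bags: B1 = {1, 5, 7, 10}  B2 = {1, 4, 5, 10}  B3 = {1, 5, 8, 10}  B4 = {1, 4, 9, 10}  B5 = {1, 3, 8, 10}  B6 = {1, 5, 6, 10}  B7 = {1, 2, 4, 9}  B8 = {4, 5, 10, 11}
Tree: B1–B2, B2–B3, B2–B4, B3–B5, B1–B6, B4–B7, B2–B8
Each bag holds 4 vertices, so the decomposition has width 3, which upper-bounds the treewidth. Conversely, {1, 2, 4, 9} is a clique of size 4, and the vertices of any clique must share a bag in every tree decomposition; so some bag has ≥ 4 vertices and tw(G) ≥ 3. Combining the bounds, tw(G) = 3.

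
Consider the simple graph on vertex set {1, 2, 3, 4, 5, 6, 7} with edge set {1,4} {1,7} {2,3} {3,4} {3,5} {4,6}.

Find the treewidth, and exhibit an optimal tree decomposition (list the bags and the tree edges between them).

Each bag holds 2 vertices, so the decomposition has width 1, which upper-bounds the treewidth. Any graph with an edge has treewidth ≥ 1, and G has the edge 1–7. Therefore the treewidth is 1.

Treewidth 1.
One such decomposition:
Bags: B1 = {1, 7}  B2 = {1, 4}  B3 = {3, 4}  B4 = {4, 6}  B5 = {3, 5}  B6 = {2, 3}
Tree: B1–B2, B2–B3, B3–B4, B3–B5, B5–B6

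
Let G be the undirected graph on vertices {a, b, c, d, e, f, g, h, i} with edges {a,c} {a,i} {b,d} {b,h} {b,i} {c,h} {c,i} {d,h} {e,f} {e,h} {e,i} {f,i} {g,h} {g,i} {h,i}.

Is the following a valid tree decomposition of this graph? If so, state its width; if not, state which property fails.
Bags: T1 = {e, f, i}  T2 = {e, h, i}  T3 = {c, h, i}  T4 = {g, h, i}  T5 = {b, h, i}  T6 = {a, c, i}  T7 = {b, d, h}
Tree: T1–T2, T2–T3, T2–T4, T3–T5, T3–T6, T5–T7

Yes; width 2.

Checking the three conditions: (i) the bags cover all of {a, b, c, d, e, f, g, h, i}; (ii) for each edge, some bag contains both endpoints; (iii) the bags containing any fixed vertex form a subtree. All hold, so the decomposition is valid with width 3 − 1 = 2.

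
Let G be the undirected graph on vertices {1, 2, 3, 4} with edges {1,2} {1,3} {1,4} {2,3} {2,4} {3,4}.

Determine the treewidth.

A width-3 tree decomposition is:
Bags: B1 = {1, 2, 3, 4}
Tree: (single bag)
A single bag containing all 4 vertices is trivially a valid decomposition of width 3. Conversely, {1, 2, 3, 4} is a clique of size 4, and the vertices of any clique must share a bag in every tree decomposition; so some bag has ≥ 4 vertices and tw(G) ≥ 3. Combining the bounds, tw(G) = 3.

3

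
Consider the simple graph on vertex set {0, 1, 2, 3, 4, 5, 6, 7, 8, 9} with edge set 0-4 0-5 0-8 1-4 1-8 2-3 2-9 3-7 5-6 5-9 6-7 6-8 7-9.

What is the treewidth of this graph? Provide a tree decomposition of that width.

Every bag has size at most 3, so the width is 3 − 1 = 2 and tw(G) ≤ 2. For the lower bound, G contains the cycle 4–1–8–0–4, so G is not a forest; only forests have treewidth ≤ 1, hence tw(G) ≥ 2. Combining the bounds, tw(G) = 2.

Treewidth 2.
One such decomposition:
Bags: B1 = {0, 1, 4}  B2 = {0, 1, 8}  B3 = {0, 5, 8}  B4 = {5, 6, 8}  B5 = {5, 6, 9}  B6 = {6, 7, 9}  B7 = {2, 7, 9}  B8 = {2, 3, 7}
Tree: B1–B2, B2–B3, B3–B4, B4–B5, B5–B6, B6–B7, B7–B8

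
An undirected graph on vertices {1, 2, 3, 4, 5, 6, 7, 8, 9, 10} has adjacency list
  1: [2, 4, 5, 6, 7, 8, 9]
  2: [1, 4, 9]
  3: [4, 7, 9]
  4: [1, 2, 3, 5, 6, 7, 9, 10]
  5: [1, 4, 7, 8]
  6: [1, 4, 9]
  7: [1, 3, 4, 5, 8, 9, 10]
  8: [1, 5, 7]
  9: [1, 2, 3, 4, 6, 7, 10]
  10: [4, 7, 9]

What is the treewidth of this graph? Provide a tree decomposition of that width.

Treewidth 3.
One such decomposition:
Bags: B1 = {1, 4, 5, 7}  B2 = {1, 4, 7, 9}  B3 = {3, 4, 7, 9}  B4 = {1, 5, 7, 8}  B5 = {4, 7, 9, 10}  B6 = {1, 2, 4, 9}  B7 = {1, 4, 6, 9}
Tree: B1–B2, B2–B3, B1–B4, B3–B5, B2–B6, B2–B7

The largest bag has 4 vertices, giving width 3; this decomposition certifies tw(G) ≤ 3. For the lower bound, the 4 vertices {1, 5, 7, 8} are pairwise adjacent, and any tree decomposition puts a clique entirely inside one bag — forcing width ≥ 3. The upper and lower bounds meet at 3, so that is the treewidth.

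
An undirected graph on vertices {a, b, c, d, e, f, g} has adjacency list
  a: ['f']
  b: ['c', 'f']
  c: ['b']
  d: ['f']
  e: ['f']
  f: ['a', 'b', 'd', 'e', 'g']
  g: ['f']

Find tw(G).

1

A width-1 tree decomposition is:
Bags: B1 = {a, f}  B2 = {e, f}  B3 = {f, g}  B4 = {b, f}  B5 = {d, f}  B6 = {b, c}
Tree: B1–B2, B2–B3, B3–B4, B1–B5, B4–B6
Every bag has size at most 2, so the width is 2 − 1 = 1 and tw(G) ≤ 1. G has an edge, so its treewidth is at least 1. Therefore the treewidth is 1.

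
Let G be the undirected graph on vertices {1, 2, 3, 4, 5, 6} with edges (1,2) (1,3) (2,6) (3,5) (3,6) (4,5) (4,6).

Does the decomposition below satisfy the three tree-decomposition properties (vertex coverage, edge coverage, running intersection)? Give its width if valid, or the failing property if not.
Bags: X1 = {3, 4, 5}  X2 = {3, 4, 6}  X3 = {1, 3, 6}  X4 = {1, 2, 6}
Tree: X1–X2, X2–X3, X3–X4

Checking the three conditions: (i) the bags cover all of {1, 2, 3, 4, 5, 6}; (ii) for each edge, some bag contains both endpoints; (iii) the bags containing any fixed vertex form a subtree. All hold, so the decomposition is valid with width 3 − 1 = 2.

Yes; width 2.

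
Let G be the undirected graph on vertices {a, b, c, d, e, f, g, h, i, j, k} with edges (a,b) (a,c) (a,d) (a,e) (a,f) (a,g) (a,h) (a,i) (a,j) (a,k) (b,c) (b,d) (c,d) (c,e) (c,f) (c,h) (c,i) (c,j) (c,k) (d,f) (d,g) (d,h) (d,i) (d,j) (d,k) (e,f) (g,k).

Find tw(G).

A width-3 tree decomposition is:
Bags: B1 = {a, c, d, f}  B2 = {a, c, d, h}  B3 = {a, c, d, j}  B4 = {a, c, e, f}  B5 = {a, c, d, k}  B6 = {a, c, d, i}  B7 = {a, d, g, k}  B8 = {a, b, c, d}
Tree: B1–B2, B2–B3, B1–B4, B3–B5, B3–B6, B5–B7, B5–B8
Each bag holds 4 vertices, so the decomposition has width 3, which upper-bounds the treewidth. On the other hand G contains the 4-clique {a, d, g, k}. A clique must lie in a single bag of any decomposition, so no decomposition can have width below 3. Hence tw(G) = 3 exactly.

3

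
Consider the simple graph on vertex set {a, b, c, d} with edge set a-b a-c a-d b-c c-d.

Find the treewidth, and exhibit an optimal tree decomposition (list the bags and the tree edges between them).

Each bag holds 3 vertices, so the decomposition has width 2, which upper-bounds the treewidth. On the other hand G contains the 3-clique {a, c, d}. A clique must lie in a single bag of any decomposition, so no decomposition can have width below 2. Therefore the treewidth is 2.

Treewidth 2.
One optimal decomposition is:
Bags: B1 = {a, b, c}  B2 = {a, c, d}
Tree: B1–B2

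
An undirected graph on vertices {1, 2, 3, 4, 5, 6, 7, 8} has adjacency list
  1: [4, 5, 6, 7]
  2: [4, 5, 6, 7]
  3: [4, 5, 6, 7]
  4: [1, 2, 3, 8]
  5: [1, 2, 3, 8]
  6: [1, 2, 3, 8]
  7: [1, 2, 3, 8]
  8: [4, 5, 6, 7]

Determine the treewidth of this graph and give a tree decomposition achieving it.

The largest bag has 5 vertices, giving width 4; this decomposition certifies tw(G) ≤ 4. For the lower bound: the 5 vertex sets {2,4}, {3,5}, {1,6}, {7}, {8} are disjoint, each induces a connected subgraph, and every pair is joined by at least one edge of G. Contracting each set to a single vertex therefore yields K_{5} as a minor, and since treewidth is minor-monotone, tw(G) ≥ tw(K_{5}) = 4. Therefore the treewidth is 4.

Treewidth 4.
One optimal decomposition is:
Bags: B1 = {2, 4, 5, 6, 7}  B2 = {3, 4, 5, 6, 7}  B3 = {1, 4, 5, 6, 7}  B4 = {4, 5, 6, 7, 8}
Tree: B1–B2, B2–B3, B3–B4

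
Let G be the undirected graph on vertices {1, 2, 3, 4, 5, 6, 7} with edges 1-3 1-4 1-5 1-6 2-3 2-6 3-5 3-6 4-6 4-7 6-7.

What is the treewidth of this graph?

2

A width-2 tree decomposition is:
Bags: B1 = {4, 6, 7}  B2 = {1, 4, 6}  B3 = {1, 3, 6}  B4 = {1, 3, 5}  B5 = {2, 3, 6}
Tree: B1–B2, B2–B3, B3–B4, B3–B5
The largest bag has 3 vertices, giving width 2; this decomposition certifies tw(G) ≤ 2. For the lower bound, the 3 vertices {1, 3, 5} are pairwise adjacent, and any tree decomposition puts a clique entirely inside one bag — forcing width ≥ 2. The upper and lower bounds meet at 2, so that is the treewidth.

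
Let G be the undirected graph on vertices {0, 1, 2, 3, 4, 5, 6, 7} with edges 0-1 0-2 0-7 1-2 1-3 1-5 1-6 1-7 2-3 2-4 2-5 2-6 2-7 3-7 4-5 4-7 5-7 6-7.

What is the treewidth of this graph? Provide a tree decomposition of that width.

Treewidth 3.
Bags: B1 = {1, 2, 5, 7}  B2 = {1, 2, 6, 7}  B3 = {2, 4, 5, 7}  B4 = {0, 1, 2, 7}  B5 = {1, 2, 3, 7}
Tree: B1–B2, B1–B3, B1–B4, B4–B5

Each bag holds 4 vertices, so the decomposition has width 3, which upper-bounds the treewidth. For the lower bound, the 4 vertices {0, 1, 2, 7} are pairwise adjacent, and any tree decomposition puts a clique entirely inside one bag — forcing width ≥ 3. Combining the bounds, tw(G) = 3.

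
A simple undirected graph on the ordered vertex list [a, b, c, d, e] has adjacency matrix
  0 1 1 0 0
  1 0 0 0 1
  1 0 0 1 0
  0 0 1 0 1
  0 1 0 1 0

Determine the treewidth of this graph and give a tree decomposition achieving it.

Treewidth 2.
Bags: B1 = {b, d, e}  B2 = {b, c, d}  B3 = {a, b, c}
Tree: B1–B2, B2–B3

The largest bag has 3 vertices, giving width 2; this decomposition certifies tw(G) ≤ 2. For the lower bound, G contains the cycle b–e–d–c–a–b, so G is not a forest; only forests have treewidth ≤ 1, hence tw(G) ≥ 2. The upper and lower bounds meet at 2, so that is the treewidth.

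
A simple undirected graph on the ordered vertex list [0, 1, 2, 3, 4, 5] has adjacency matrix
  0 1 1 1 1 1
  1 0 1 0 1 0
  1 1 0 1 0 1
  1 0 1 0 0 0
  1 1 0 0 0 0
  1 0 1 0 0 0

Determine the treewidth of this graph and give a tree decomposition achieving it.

Treewidth 2.
Bags: B1 = {0, 2, 5}  B2 = {0, 2, 3}  B3 = {0, 1, 2}  B4 = {0, 1, 4}
Tree: B1–B2, B1–B3, B3–B4

Each bag holds 3 vertices, so the decomposition has width 2, which upper-bounds the treewidth. On the other hand G contains the 3-clique {0, 1, 2}. A clique must lie in a single bag of any decomposition, so no decomposition can have width below 2. Combining the bounds, tw(G) = 2.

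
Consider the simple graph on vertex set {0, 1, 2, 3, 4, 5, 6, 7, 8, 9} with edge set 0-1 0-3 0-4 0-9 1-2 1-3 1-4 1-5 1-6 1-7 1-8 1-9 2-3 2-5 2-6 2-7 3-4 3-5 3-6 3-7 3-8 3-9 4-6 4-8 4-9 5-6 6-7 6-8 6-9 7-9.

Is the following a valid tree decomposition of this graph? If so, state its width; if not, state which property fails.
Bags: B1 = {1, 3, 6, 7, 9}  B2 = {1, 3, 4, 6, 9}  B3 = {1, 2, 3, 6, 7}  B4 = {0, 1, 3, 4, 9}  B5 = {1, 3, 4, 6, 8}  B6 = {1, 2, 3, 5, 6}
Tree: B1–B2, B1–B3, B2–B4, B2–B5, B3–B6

Yes; width 4.

Every vertex of G appears in some bag (union = {0, 1, 2, 3, 4, 5, 6, 7, 8, 9}); every edge is covered by a bag; and for each vertex v the set of bags containing v is connected in the bag tree. The decomposition is therefore valid. The largest bag has 5 vertices, so the width is 4.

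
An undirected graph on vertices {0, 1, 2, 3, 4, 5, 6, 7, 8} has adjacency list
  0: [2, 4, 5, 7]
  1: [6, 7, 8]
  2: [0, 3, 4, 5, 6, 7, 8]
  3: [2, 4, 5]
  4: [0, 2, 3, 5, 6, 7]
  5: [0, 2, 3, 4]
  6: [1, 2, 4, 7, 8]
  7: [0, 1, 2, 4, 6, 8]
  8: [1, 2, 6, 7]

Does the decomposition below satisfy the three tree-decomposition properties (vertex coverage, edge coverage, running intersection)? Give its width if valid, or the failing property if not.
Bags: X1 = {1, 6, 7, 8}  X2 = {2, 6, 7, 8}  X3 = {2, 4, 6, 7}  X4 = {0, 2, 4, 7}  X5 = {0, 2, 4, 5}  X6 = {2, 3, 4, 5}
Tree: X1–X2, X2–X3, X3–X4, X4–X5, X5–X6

Vertex coverage: the bags together contain {0, 1, 2, 3, 4, 5, 6, 7, 8}, the full vertex set. Edge coverage: each edge of G has both endpoints in at least one bag. Running intersection: for every vertex, the bags containing it form a connected subtree. All three properties hold, so this is a valid tree decomposition of width max|bag| − 1 = 3, and hence tw(G) ≤ 3.

Yes; width 3.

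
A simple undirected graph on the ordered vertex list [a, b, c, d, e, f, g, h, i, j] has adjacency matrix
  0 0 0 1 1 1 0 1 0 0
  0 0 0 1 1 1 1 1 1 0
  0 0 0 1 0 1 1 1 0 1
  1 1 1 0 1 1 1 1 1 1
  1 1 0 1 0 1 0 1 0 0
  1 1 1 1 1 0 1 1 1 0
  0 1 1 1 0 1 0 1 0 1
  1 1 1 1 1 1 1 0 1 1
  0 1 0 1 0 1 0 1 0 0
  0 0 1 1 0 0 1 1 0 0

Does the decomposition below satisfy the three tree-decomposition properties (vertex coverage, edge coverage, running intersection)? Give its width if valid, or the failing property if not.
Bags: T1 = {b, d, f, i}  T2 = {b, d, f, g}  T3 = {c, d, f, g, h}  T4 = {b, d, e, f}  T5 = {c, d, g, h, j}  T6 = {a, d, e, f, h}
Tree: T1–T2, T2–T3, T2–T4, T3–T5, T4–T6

A tree decomposition must satisfy three properties: every vertex lies in some bag; for every edge, both endpoints lie together in some bag; and for every vertex, the bags containing it form a connected subtree. Here edge (h,i) lies in no bag, so the decomposition is invalid.

No — edge (h,i) lies in no bag.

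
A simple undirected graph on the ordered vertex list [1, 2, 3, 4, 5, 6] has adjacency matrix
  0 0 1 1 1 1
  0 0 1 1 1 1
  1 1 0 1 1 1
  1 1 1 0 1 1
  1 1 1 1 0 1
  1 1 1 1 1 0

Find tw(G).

A width-4 tree decomposition is:
Bags: B1 = {1, 3, 4, 5, 6}  B2 = {2, 3, 4, 5, 6}
Tree: B1–B2
Every bag has size at most 5, so the width is 5 − 1 = 4 and tw(G) ≤ 4. On the other hand G contains the 5-clique {1, 3, 4, 5, 6}. A clique must lie in a single bag of any decomposition, so no decomposition can have width below 4. Combining the bounds, tw(G) = 4.

4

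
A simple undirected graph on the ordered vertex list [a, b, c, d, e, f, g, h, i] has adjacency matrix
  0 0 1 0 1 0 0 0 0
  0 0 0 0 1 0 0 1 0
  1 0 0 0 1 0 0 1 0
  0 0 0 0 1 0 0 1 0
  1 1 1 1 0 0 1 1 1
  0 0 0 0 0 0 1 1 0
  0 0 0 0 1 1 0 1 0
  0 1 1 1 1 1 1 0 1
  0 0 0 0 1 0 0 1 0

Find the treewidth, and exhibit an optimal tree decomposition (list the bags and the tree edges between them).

The largest bag has 3 vertices, giving width 2; this decomposition certifies tw(G) ≤ 2. Conversely, {d, e, h} is a clique of size 3, and the vertices of any clique must share a bag in every tree decomposition; so some bag has ≥ 3 vertices and tw(G) ≥ 2. Hence tw(G) = 2 exactly.

Treewidth 2.
Bags: B1 = {e, g, h}  B2 = {e, h, i}  B3 = {b, e, h}  B4 = {f, g, h}  B5 = {d, e, h}  B6 = {c, e, h}  B7 = {a, c, e}
Tree: B1–B2, B2–B3, B1–B4, B3–B5, B5–B6, B6–B7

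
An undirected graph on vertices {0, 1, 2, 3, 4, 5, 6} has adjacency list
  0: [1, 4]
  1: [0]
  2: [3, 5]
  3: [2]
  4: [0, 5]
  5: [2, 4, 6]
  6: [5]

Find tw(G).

1

A width-1 tree decomposition is:
Bags: B1 = {0, 4}  B2 = {4, 5}  B3 = {2, 5}  B4 = {5, 6}  B5 = {0, 1}  B6 = {2, 3}
Tree: B1–B2, B2–B3, B3–B4, B1–B5, B3–B6
Every bag has size at most 2, so the width is 2 − 1 = 1 and tw(G) ≤ 1. Since G has at least one edge (e.g. 0–4), it is not an edgeless graph, so tw(G) ≥ 1. Hence tw(G) = 1 exactly.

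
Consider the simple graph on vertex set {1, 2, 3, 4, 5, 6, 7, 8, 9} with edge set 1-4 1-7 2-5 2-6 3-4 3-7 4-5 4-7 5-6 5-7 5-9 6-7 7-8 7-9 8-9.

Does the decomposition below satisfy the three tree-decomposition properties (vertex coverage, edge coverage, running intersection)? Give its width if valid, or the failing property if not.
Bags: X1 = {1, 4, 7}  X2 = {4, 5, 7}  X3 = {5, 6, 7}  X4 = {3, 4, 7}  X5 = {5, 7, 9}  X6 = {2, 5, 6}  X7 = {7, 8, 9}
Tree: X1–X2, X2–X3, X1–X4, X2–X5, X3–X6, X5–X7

Every vertex of G appears in some bag (union = {1, 2, 3, 4, 5, 6, 7, 8, 9}); every edge is covered by a bag; and for each vertex v the set of bags containing v is connected in the bag tree. The decomposition is therefore valid. The largest bag has 3 vertices, so the width is 2.

Yes; width 2.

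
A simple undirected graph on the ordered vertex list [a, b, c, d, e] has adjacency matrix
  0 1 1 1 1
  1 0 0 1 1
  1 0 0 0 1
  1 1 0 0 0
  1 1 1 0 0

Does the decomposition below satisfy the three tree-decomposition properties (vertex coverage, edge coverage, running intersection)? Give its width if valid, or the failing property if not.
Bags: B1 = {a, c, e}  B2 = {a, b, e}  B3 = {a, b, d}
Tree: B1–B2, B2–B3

Vertex coverage: the bags together contain {a, b, c, d, e}, the full vertex set. Edge coverage: each edge of G has both endpoints in at least one bag. Running intersection: for every vertex, the bags containing it form a connected subtree. All three properties hold, so this is a valid tree decomposition of width max|bag| − 1 = 2, and hence tw(G) ≤ 2.

Yes; width 2.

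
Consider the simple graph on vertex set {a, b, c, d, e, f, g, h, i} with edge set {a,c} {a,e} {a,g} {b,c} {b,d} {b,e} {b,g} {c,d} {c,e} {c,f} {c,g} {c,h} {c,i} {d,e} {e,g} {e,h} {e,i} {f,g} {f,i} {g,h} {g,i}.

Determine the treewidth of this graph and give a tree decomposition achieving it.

The largest bag has 4 vertices, giving width 3; this decomposition certifies tw(G) ≤ 3. On the other hand G contains the 4-clique {b, c, d, e}. A clique must lie in a single bag of any decomposition, so no decomposition can have width below 3. Combining the bounds, tw(G) = 3.

Treewidth 3.
Bags: B1 = {c, e, g, i}  B2 = {b, c, e, g}  B3 = {c, e, g, h}  B4 = {a, c, e, g}  B5 = {b, c, d, e}  B6 = {c, f, g, i}
Tree: B1–B2, B2–B3, B3–B4, B2–B5, B1–B6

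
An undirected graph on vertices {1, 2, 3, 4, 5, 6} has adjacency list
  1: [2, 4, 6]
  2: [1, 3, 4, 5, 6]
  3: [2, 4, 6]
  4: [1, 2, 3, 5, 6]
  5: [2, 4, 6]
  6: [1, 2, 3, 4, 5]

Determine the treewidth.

3

A width-3 tree decomposition is:
Bags: B1 = {2, 4, 5, 6}  B2 = {1, 2, 4, 6}  B3 = {2, 3, 4, 6}
Tree: B1–B2, B2–B3
The largest bag has 4 vertices, giving width 3; this decomposition certifies tw(G) ≤ 3. Conversely, {1, 2, 4, 6} is a clique of size 4, and the vertices of any clique must share a bag in every tree decomposition; so some bag has ≥ 4 vertices and tw(G) ≥ 3. Combining the bounds, tw(G) = 3.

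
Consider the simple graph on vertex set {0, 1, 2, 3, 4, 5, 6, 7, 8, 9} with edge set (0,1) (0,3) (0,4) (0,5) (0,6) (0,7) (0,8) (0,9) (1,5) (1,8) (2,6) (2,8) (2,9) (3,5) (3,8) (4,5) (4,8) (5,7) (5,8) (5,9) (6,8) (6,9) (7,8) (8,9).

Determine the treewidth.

A width-3 tree decomposition is:
Bags: B1 = {0, 5, 8, 9}  B2 = {0, 4, 5, 8}  B3 = {0, 6, 8, 9}  B4 = {0, 5, 7, 8}  B5 = {2, 6, 8, 9}  B6 = {0, 1, 5, 8}  B7 = {0, 3, 5, 8}
Tree: B1–B2, B1–B3, B2–B4, B3–B5, B4–B6, B4–B7
Every bag has size at most 4, so the width is 4 − 1 = 3 and tw(G) ≤ 3. Conversely, {0, 1, 5, 8} is a clique of size 4, and the vertices of any clique must share a bag in every tree decomposition; so some bag has ≥ 4 vertices and tw(G) ≥ 3. Therefore the treewidth is 3.

3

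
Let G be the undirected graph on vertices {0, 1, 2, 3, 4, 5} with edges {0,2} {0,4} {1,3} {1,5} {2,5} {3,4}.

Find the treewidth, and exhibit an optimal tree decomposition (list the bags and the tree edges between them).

The largest bag has 3 vertices, giving width 2; this decomposition certifies tw(G) ≤ 2. For the lower bound, G contains the cycle 1–5–2–0–4–3–1, so G is not a forest; only forests have treewidth ≤ 1, hence tw(G) ≥ 2. Therefore the treewidth is 2.

Treewidth 2.
One optimal decomposition is:
Bags: B1 = {1, 2, 5}  B2 = {0, 1, 2}  B3 = {0, 1, 4}  B4 = {1, 3, 4}
Tree: B1–B2, B2–B3, B3–B4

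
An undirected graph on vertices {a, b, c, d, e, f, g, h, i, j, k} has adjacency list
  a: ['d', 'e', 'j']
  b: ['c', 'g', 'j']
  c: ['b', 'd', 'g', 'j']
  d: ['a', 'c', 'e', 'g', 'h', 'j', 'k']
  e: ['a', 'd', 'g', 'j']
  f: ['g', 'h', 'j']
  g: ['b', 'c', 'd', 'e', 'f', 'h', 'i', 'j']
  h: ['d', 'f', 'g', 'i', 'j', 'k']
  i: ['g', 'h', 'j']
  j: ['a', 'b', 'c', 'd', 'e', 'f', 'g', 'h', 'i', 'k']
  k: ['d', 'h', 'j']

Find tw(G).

A width-3 tree decomposition is:
Bags: B1 = {d, e, g, j}  B2 = {d, g, h, j}  B3 = {c, d, g, j}  B4 = {b, c, g, j}  B5 = {a, d, e, j}  B6 = {d, h, j, k}  B7 = {f, g, h, j}  B8 = {g, h, i, j}
Tree: B1–B2, B2–B3, B3–B4, B1–B5, B2–B6, B2–B7, B7–B8
Each bag holds 4 vertices, so the decomposition has width 3, which upper-bounds the treewidth. Conversely, {d, e, g, j} is a clique of size 4, and the vertices of any clique must share a bag in every tree decomposition; so some bag has ≥ 4 vertices and tw(G) ≥ 3. The upper and lower bounds meet at 3, so that is the treewidth.

3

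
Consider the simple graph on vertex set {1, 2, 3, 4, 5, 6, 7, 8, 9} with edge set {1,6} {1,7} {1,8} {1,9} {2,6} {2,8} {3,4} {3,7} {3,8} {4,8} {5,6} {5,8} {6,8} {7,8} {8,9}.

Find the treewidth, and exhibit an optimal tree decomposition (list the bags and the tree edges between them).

Treewidth 2.
One optimal decomposition is:
Bags: B1 = {1, 7, 8}  B2 = {1, 6, 8}  B3 = {2, 6, 8}  B4 = {5, 6, 8}  B5 = {3, 7, 8}  B6 = {3, 4, 8}  B7 = {1, 8, 9}
Tree: B1–B2, B2–B3, B3–B4, B1–B5, B5–B6, B1–B7

Every bag has size at most 3, so the width is 3 − 1 = 2 and tw(G) ≤ 2. On the other hand G contains the 3-clique {1, 8, 9}. A clique must lie in a single bag of any decomposition, so no decomposition can have width below 2. The upper and lower bounds meet at 2, so that is the treewidth.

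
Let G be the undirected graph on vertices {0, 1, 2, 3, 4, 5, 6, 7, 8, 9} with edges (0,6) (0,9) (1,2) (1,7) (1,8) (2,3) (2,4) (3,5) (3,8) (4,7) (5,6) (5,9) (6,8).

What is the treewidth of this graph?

A width-2 tree decomposition is:
Bags: B1 = {0, 5, 9}  B2 = {0, 5, 6}  B3 = {3, 5, 6}  B4 = {3, 6, 8}  B5 = {2, 3, 8}  B6 = {1, 2, 8}  B7 = {1, 2, 4}  B8 = {1, 4, 7}
Tree: B1–B2, B2–B3, B3–B4, B4–B5, B5–B6, B6–B7, B7–B8
Every bag has size at most 3, so the width is 3 − 1 = 2 and tw(G) ≤ 2. The edges 9–0–6–5–9 form a cycle, so G is not a tree and its treewidth is at least 2. Hence tw(G) = 2 exactly.

2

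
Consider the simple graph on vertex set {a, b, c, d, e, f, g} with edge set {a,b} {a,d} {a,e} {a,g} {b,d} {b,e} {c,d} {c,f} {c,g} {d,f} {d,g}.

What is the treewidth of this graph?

2

A width-2 tree decomposition is:
Bags: B1 = {a, b, e}  B2 = {a, b, d}  B3 = {a, d, g}  B4 = {c, d, g}  B5 = {c, d, f}
Tree: B1–B2, B2–B3, B3–B4, B4–B5
Each bag holds 3 vertices, so the decomposition has width 2, which upper-bounds the treewidth. Conversely, {c, d, g} is a clique of size 3, and the vertices of any clique must share a bag in every tree decomposition; so some bag has ≥ 3 vertices and tw(G) ≥ 2. Therefore the treewidth is 2.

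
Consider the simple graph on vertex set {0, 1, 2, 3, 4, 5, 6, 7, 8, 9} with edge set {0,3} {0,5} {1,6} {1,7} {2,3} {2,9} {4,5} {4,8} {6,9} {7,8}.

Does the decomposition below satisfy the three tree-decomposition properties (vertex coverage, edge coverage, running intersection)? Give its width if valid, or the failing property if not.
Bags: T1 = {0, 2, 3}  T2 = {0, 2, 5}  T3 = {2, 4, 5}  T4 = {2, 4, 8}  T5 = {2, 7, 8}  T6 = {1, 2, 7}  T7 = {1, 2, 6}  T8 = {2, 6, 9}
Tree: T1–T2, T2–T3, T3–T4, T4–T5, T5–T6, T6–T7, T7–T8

Vertex coverage: the bags together contain {0, 1, 2, 3, 4, 5, 6, 7, 8, 9}, the full vertex set. Edge coverage: each edge of G has both endpoints in at least one bag. Running intersection: for every vertex, the bags containing it form a connected subtree. All three properties hold, so this is a valid tree decomposition of width max|bag| − 1 = 2, and hence tw(G) ≤ 2.

Yes; width 2.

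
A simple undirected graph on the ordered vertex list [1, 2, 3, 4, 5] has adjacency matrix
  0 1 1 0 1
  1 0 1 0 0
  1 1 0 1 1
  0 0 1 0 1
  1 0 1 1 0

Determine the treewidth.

A width-2 tree decomposition is:
Bags: B1 = {1, 2, 3}  B2 = {1, 3, 5}  B3 = {3, 4, 5}
Tree: B1–B2, B2–B3
Each bag holds 3 vertices, so the decomposition has width 2, which upper-bounds the treewidth. Conversely, {1, 2, 3} is a clique of size 3, and the vertices of any clique must share a bag in every tree decomposition; so some bag has ≥ 3 vertices and tw(G) ≥ 2. The upper and lower bounds meet at 2, so that is the treewidth.

2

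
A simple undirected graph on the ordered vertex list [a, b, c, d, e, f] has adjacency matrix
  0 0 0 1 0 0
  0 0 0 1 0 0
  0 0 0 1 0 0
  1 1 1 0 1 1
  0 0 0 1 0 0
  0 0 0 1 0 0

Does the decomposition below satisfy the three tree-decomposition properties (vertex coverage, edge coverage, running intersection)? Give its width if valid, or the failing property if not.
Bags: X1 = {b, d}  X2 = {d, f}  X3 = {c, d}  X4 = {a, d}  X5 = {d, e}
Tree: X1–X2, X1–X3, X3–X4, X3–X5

Yes; width 1.

Vertex coverage: the bags together contain {a, b, c, d, e, f}, the full vertex set. Edge coverage: each edge of G has both endpoints in at least one bag. Running intersection: for every vertex, the bags containing it form a connected subtree. All three properties hold, so this is a valid tree decomposition of width max|bag| − 1 = 1, and hence tw(G) ≤ 1.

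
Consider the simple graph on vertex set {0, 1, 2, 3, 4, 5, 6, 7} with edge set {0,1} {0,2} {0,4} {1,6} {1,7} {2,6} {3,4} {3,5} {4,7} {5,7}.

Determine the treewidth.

2

A width-2 tree decomposition is:
Bags: B1 = {0, 2, 6}  B2 = {0, 1, 6}  B3 = {0, 1, 4}  B4 = {1, 4, 7}  B5 = {3, 4, 7}  B6 = {3, 5, 7}
Tree: B1–B2, B2–B3, B3–B4, B4–B5, B5–B6
Each bag holds 3 vertices, so the decomposition has width 2, which upper-bounds the treewidth. The edges 2–6–1–0–2 form a cycle, so G is not a tree and its treewidth is at least 2. Combining the bounds, tw(G) = 2.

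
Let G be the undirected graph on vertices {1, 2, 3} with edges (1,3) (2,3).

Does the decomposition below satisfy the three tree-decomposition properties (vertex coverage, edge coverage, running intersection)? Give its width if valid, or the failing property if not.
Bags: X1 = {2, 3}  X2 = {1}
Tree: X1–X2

A tree decomposition must satisfy three properties: every vertex lies in some bag; for every edge, both endpoints lie together in some bag; and for every vertex, the bags containing it form a connected subtree. Here edge (3,1) lies in no bag, so the decomposition is invalid.

No — edge (3,1) lies in no bag.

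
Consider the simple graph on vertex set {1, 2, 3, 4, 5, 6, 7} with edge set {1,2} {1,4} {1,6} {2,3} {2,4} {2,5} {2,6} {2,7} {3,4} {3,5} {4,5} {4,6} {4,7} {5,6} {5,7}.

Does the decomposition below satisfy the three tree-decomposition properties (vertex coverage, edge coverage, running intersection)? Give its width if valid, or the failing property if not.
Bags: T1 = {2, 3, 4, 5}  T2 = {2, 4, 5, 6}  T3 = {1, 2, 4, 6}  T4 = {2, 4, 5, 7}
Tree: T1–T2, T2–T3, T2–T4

Yes; width 3.

Every vertex of G appears in some bag (union = {1, 2, 3, 4, 5, 6, 7}); every edge is covered by a bag; and for each vertex v the set of bags containing v is connected in the bag tree. The decomposition is therefore valid. The largest bag has 4 vertices, so the width is 3.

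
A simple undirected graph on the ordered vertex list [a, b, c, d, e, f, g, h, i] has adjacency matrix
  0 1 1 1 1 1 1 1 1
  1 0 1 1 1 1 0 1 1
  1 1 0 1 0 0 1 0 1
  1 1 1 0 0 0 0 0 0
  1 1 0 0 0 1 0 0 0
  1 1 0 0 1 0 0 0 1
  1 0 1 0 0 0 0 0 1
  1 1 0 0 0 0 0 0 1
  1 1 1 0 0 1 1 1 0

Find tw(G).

A width-3 tree decomposition is:
Bags: B1 = {a, b, f, i}  B2 = {a, b, e, f}  B3 = {a, b, h, i}  B4 = {a, b, c, i}  B5 = {a, c, g, i}  B6 = {a, b, c, d}
Tree: B1–B2, B1–B3, B3–B4, B4–B5, B4–B6
Each bag holds 4 vertices, so the decomposition has width 3, which upper-bounds the treewidth. Conversely, {a, c, g, i} is a clique of size 4, and the vertices of any clique must share a bag in every tree decomposition; so some bag has ≥ 4 vertices and tw(G) ≥ 3. Hence tw(G) = 3 exactly.

3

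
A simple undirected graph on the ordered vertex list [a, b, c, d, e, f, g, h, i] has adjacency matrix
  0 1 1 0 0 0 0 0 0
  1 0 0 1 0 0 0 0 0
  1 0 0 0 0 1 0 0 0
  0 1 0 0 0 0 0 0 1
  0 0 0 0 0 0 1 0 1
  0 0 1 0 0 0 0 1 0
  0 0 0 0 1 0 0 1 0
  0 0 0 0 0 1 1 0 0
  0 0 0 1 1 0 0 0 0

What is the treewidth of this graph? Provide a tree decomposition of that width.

Treewidth 2.
Bags: B1 = {a, c, f}  B2 = {a, f, h}  B3 = {a, g, h}  B4 = {a, e, g}  B5 = {a, e, i}  B6 = {a, d, i}  B7 = {a, b, d}
Tree: B1–B2, B2–B3, B3–B4, B4–B5, B5–B6, B6–B7

Each bag holds 3 vertices, so the decomposition has width 2, which upper-bounds the treewidth. Since a–c–f–h–g–e–i–d–b–a is a cycle in G, G is not acyclic. Forests are exactly the graphs of treewidth ≤ 1, so tw(G) ≥ 2. The upper and lower bounds meet at 2, so that is the treewidth.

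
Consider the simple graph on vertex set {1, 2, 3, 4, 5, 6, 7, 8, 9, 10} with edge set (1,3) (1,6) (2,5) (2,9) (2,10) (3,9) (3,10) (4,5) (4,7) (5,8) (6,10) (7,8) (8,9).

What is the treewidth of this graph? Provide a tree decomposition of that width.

Treewidth 2.
One optimal decomposition is:
Bags: B1 = {4, 7, 8}  B2 = {4, 5, 8}  B3 = {5, 8, 9}  B4 = {2, 5, 9}  B5 = {2, 3, 9}  B6 = {2, 3, 10}  B7 = {1, 3, 10}  B8 = {1, 6, 10}
Tree: B1–B2, B2–B3, B3–B4, B4–B5, B5–B6, B6–B7, B7–B8

Each bag holds 3 vertices, so the decomposition has width 2, which upper-bounds the treewidth. The edges 7–4–5–8–7 form a cycle, so G is not a tree and its treewidth is at least 2. Therefore the treewidth is 2.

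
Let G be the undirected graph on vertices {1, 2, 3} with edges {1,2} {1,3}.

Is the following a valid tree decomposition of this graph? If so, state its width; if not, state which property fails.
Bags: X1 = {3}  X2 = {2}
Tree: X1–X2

A tree decomposition must satisfy three properties: every vertex lies in some bag; for every edge, both endpoints lie together in some bag; and for every vertex, the bags containing it form a connected subtree. Here vertex 1 appears in no bag, so the decomposition is invalid.

No — vertex 1 appears in no bag.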